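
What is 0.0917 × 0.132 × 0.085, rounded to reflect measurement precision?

0.0010

0.0917 × 0.132 × 0.085 = 0.001028874
Multiplication/division keeps the fewest significant figures: 0.0917 → 3 s.f., 0.132 → 3 s.f., 0.085 → 2 s.f.; limit is 2.
Rounded to 2 significant figures: 0.0010.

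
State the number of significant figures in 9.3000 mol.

9.3000: trailing zeros after a decimal point are significant.

5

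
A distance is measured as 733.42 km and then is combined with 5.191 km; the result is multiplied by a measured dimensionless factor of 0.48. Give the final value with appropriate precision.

3.5 × 10^2 km

733.42 km + 5.191 km = 738.611 km; the sum is limited to 2 decimal places (5 s.f.).
Carrying full precision, 738.611 × 0.48 = 354.53328 km; 0.48 has 2 s.f., so the result keeps min(5, 2) = 2 s.f.
Rounded to 2 significant figures: 3.5 × 10^2 km.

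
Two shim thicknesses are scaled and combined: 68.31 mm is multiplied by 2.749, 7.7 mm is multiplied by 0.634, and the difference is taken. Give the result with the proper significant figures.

1.829 × 10^2 mm

68.31 × 2.749 = 187.78419 → 187.8 mm (4 s.f., last digit at the 10^-1 place).
7.7 × 0.634 = 4.8818 → 4.9 mm (2 s.f., last digit at the 10^-1 place).
Difference: 182.90239 mm; keep the coarser place, 10^-1.
Result: 1.829 × 10^2 mm.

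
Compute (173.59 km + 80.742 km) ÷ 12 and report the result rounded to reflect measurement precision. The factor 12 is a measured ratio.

173.59 km + 80.742 km = 254.332 km; the sum is limited to 2 decimal places (5 s.f.).
Carrying full precision, 254.332 ÷ 12 = 21.1943333333… km; 12 has 2 s.f., so the result keeps min(5, 2) = 2 s.f.
Rounded to 2 significant figures: 21 km.

21 km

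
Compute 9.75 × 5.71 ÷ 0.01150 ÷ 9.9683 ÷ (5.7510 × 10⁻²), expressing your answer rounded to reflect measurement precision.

9.75 × 5.71 ÷ 0.01150 ÷ 9.9683 ÷ (5.7510 × 10⁻²) = 8444.58703613…
Multiplication/division keeps the fewest significant figures: 9.75 → 3 s.f., 5.71 → 3 s.f., 0.01150 → 4 s.f., 9.9683 → 5 s.f., 5.7510 × 10⁻² → 5 s.f.; limit is 3.
Rounded to 3 significant figures: 8.44 × 10³.

8.44 × 10³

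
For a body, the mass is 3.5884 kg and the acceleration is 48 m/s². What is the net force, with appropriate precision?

1.7 × 10^2 N

net force = 3.5884 kg × 48 m/s² = 172.2432 N.
3.5884 has 5 significant figures; 48 has 2.
Division/multiplication keeps the fewest: 2 significant figures.
Rounded: 1.7 × 10^2 N.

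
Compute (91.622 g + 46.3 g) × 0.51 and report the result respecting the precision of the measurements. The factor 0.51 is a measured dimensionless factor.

91.622 g + 46.3 g = 137.922 g; the sum is limited to 1 decimal place (4 s.f.).
Carrying full precision, 137.922 × 0.51 = 70.34022 g; 0.51 has 2 s.f., so the result keeps min(4, 2) = 2 s.f.
Rounded to 2 significant figures: 70. g.

70. g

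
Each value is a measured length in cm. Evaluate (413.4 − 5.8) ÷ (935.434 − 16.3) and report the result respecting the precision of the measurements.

413.4 − 5.8 = 407.6, limited to 1 d.p. → 4 s.f.; 935.434 − 16.3 = 919.134, limited to 1 d.p. → 4 s.f.
Carrying full precision, 407.6 ÷ 919.134 = 0.443460909943…; keep min(4, 4) = 4 s.f.
Rounded to 4 significant figures: 0.4435.

0.4435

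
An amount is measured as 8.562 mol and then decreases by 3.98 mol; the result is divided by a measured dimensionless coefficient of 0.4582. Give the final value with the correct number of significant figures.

8.562 mol − 3.98 mol = 4.582 mol; the difference is limited to 2 decimal places (3 s.f.).
Carrying full precision, 4.582 ÷ 0.4582 = 10 mol; 0.4582 has 4 s.f., so the result keeps min(3, 4) = 3 s.f.
Rounded to 3 significant figures: 10.0 mol.

10.0 mol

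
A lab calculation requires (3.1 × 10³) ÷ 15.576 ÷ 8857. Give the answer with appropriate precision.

0.022

(3.1 × 10³) ÷ 15.576 ÷ 8857 = 0.0224708298185…
Multiplication/division keeps the fewest significant figures: 3.1 × 10³ → 2 s.f., 15.576 → 5 s.f., 8857 → 4 s.f.; limit is 2.
Rounded to 2 significant figures: 0.022.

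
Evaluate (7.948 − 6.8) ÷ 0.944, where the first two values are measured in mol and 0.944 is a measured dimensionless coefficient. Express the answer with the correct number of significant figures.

7.948 mol − 6.8 mol = 1.148 mol; the difference is limited to 1 decimal place (2 s.f.).
Carrying full precision, 1.148 ÷ 0.944 = 1.21610169492… mol; 0.944 has 3 s.f., so the result keeps min(2, 3) = 2 s.f.
Rounded to 2 significant figures: 1.2 mol.

1.2 mol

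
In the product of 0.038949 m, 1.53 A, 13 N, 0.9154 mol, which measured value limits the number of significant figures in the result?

0.038949 m → 5 s.f.; 1.53 A → 3 s.f.; 13 N → 2 s.f.; 0.9154 mol → 4 s.f.
The fewest is 2 significant figures, from 13 N.

13 N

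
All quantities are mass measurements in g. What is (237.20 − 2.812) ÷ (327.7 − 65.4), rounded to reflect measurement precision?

0.8936

237.20 − 2.812 = 234.388, limited to 2 d.p. → 5 s.f.; 327.7 − 65.4 = 262.3, limited to 1 d.p. → 4 s.f.
Carrying full precision, 234.388 ÷ 262.3 = 0.893587495234…; keep min(5, 4) = 4 s.f.
Rounded to 4 significant figures: 0.8936.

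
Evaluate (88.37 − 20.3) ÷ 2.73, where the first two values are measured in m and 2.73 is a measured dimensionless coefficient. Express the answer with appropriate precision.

24.9 m

88.37 m − 20.3 m = 68.07 m; the difference is limited to 1 decimal place (3 s.f.).
Carrying full precision, 68.07 ÷ 2.73 = 24.9340659341… m; 2.73 has 3 s.f., so the result keeps min(3, 3) = 3 s.f.
Rounded to 3 significant figures: 24.9 m.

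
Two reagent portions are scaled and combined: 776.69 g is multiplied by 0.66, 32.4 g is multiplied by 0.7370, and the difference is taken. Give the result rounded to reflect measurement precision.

776.69 × 0.66 = 512.6154 → 5.1 × 10² g (2 s.f., last digit at the 10^1 place).
32.4 × 0.7370 = 23.8788 → 23.9 g (3 s.f., last digit at the 10^-1 place).
Difference: 488.7366 g; keep the coarser place, 10^1.
Result: 4.9 × 10² g.

4.9 × 10² g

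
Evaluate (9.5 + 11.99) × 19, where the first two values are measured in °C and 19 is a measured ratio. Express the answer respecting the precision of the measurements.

9.5 °C + 11.99 °C = 21.49 °C; the sum is limited to 1 decimal place (3 s.f.).
Carrying full precision, 21.49 × 19 = 408.31 °C; 19 has 2 s.f., so the result keeps min(3, 2) = 2 s.f.
Rounded to 2 significant figures: 4.1 × 10² °C.

4.1 × 10² °C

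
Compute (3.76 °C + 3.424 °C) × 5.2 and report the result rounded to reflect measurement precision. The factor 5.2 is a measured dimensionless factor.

37 °C

3.76 °C + 3.424 °C = 7.184 °C; the sum is limited to 2 decimal places (3 s.f.).
Carrying full precision, 7.184 × 5.2 = 37.3568 °C; 5.2 has 2 s.f., so the result keeps min(3, 2) = 2 s.f.
Rounded to 2 significant figures: 37 °C.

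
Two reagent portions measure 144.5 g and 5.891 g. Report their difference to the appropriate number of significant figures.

144.5 g − 5.891 g = 138.609 g.
Addition/subtraction keeps the fewest decimal places: 144.5 → 1 decimal place, 5.891 → 3 decimal places; limit is 1.
Rounded to 1 decimal place: 138.6 g.

138.6 g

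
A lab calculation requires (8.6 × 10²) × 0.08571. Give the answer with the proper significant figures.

(8.6 × 10²) × 0.08571 = 73.7106
Multiplication/division keeps the fewest significant figures: 8.6 × 10² → 2 s.f., 0.08571 → 4 s.f.; limit is 2.
Rounded to 2 significant figures: 74.

74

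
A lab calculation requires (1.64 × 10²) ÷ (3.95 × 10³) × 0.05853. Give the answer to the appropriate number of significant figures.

(1.64 × 10²) ÷ (3.95 × 10³) × 0.05853 = 0.00243010632911…
Multiplication/division keeps the fewest significant figures: 1.64 × 10² → 3 s.f., 3.95 × 10³ → 3 s.f., 0.05853 → 4 s.f.; limit is 3.
Rounded to 3 significant figures: 0.00243.

0.00243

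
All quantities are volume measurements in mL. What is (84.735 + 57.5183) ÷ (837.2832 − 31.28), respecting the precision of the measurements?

84.735 + 57.5183 = 142.2533, limited to 3 d.p. → 6 s.f.; 837.2832 − 31.28 = 806.0032, limited to 2 d.p. → 5 s.f.
Carrying full precision, 142.2533 ÷ 806.0032 = 0.176492227326…; keep min(6, 5) = 5 s.f.
Rounded to 5 significant figures: 1.7649 × 10⁻¹.

1.7649 × 10⁻¹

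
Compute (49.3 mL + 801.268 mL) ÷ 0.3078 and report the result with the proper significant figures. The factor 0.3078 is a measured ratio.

49.3 mL + 801.268 mL = 850.568 mL; the sum is limited to 1 decimal place (4 s.f.).
Carrying full precision, 850.568 ÷ 0.3078 = 2763.37881741… mL; 0.3078 has 4 s.f., so the result keeps min(4, 4) = 4 s.f.
Rounded to 4 significant figures: 2763 mL.

2763 mL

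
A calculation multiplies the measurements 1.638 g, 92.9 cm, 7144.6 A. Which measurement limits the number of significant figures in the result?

92.9 cm

1.638 g → 4 s.f.; 92.9 cm → 3 s.f.; 7144.6 A → 5 s.f.
The fewest is 3 significant figures, from 92.9 cm.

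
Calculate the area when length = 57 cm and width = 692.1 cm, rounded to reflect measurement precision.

area = 57 cm × 692.1 cm = 39449.7 cm².
57 has 2 significant figures; 692.1 has 4.
Division/multiplication keeps the fewest: 2 significant figures.
Rounded: 3.9 × 10⁴ cm².

3.9 × 10⁴ cm²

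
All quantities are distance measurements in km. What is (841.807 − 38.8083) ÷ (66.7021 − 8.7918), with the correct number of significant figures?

841.807 − 38.8083 = 802.9987, limited to 3 d.p. → 6 s.f.; 66.7021 − 8.7918 = 57.9103, limited to 4 d.p. → 6 s.f.
Carrying full precision, 802.9987 ÷ 57.9103 = 13.8662500453…; keep min(6, 6) = 6 s.f.
Rounded to 6 significant figures: 13.8663.

13.8663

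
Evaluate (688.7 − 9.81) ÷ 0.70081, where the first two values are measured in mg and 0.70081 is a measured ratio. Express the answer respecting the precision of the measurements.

688.7 mg − 9.81 mg = 678.89 mg; the difference is limited to 1 decimal place (4 s.f.).
Carrying full precision, 678.89 ÷ 0.70081 = 968.721907507… mg; 0.70081 has 5 s.f., so the result keeps min(4, 5) = 4 s.f.
Rounded to 4 significant figures: 968.7 mg.

968.7 mg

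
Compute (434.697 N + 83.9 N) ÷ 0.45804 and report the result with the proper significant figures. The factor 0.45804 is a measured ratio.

434.697 N + 83.9 N = 518.597 N; the sum is limited to 1 decimal place (4 s.f.).
Carrying full precision, 518.597 ÷ 0.45804 = 1132.20897738… N; 0.45804 has 5 s.f., so the result keeps min(4, 5) = 4 s.f.
Rounded to 4 significant figures: 1132 N.

1132 N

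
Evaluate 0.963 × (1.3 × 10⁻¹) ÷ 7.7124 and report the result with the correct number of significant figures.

0.016

0.963 × (1.3 × 10⁻¹) ÷ 7.7124 = 0.0162323012292…
Multiplication/division keeps the fewest significant figures: 0.963 → 3 s.f., 1.3 × 10⁻¹ → 2 s.f., 7.7124 → 5 s.f.; limit is 2.
Rounded to 2 significant figures: 0.016.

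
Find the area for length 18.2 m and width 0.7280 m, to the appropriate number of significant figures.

area = 18.2 m × 0.7280 m = 13.2496 m².
18.2 has 3 significant figures; 0.7280 has 4.
Division/multiplication keeps the fewest: 3 significant figures.
Rounded: 13.2 m².

13.2 m²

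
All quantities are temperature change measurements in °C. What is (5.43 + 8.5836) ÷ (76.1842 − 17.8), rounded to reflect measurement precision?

5.43 + 8.5836 = 14.0136, limited to 2 d.p. → 4 s.f.; 76.1842 − 17.8 = 58.3842, limited to 1 d.p. → 3 s.f.
Carrying full precision, 14.0136 ÷ 58.3842 = 0.240023842067…; keep min(4, 3) = 3 s.f.
Rounded to 3 significant figures: 0.240.

0.240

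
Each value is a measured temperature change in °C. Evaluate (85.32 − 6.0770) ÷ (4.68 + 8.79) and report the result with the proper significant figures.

5.883

85.32 − 6.0770 = 79.2430, limited to 2 d.p. → 4 s.f.; 4.68 + 8.79 = 13.47, limited to 2 d.p. → 4 s.f.
Carrying full precision, 79.2430 ÷ 13.47 = 5.88292501856…; keep min(4, 4) = 4 s.f.
Rounded to 4 significant figures: 5.883.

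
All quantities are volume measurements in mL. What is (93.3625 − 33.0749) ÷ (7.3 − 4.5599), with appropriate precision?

22

93.3625 − 33.0749 = 60.2876, limited to 4 d.p. → 6 s.f.; 7.3 − 4.5599 = 2.7401, limited to 1 d.p. → 2 s.f.
Carrying full precision, 60.2876 ÷ 2.7401 = 22.001970731…; keep min(6, 2) = 2 s.f.
Rounded to 2 significant figures: 22.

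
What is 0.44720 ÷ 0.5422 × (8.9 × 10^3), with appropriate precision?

7.3 × 10^3

0.44720 ÷ 0.5422 × (8.9 × 10^3) = 7340.61232018…
Multiplication/division keeps the fewest significant figures: 0.44720 → 5 s.f., 0.5422 → 4 s.f., 8.9 × 10^3 → 2 s.f.; limit is 2.
Rounded to 2 significant figures: 7.3 × 10^3.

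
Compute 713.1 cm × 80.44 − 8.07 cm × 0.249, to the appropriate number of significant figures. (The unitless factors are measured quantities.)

5.736 × 10⁴ cm

713.1 × 80.44 = 57361.764 → 5.736 × 10⁴ cm (4 s.f., last digit at the 10^1 place).
8.07 × 0.249 = 2.00943 → 2.01 cm (3 s.f., last digit at the 10^-2 place).
Difference: 57359.75457 cm; keep the coarser place, 10^1.
Result: 5.736 × 10⁴ cm.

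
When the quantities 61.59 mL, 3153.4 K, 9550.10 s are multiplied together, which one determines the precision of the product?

61.59 mL

61.59 mL → 4 s.f.; 3153.4 K → 5 s.f.; 9550.10 s → 6 s.f.
The fewest is 4 significant figures, from 61.59 mL.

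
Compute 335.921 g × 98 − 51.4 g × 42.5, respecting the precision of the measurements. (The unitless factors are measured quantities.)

3.1 × 10^4 g

335.921 × 98 = 32920.258 → 3.3 × 10^4 g (2 s.f., last digit at the 10^3 place).
51.4 × 42.5 = 2184.5 → 2.18 × 10^3 g (3 s.f., last digit at the 10^1 place).
Difference: 30735.758 g; keep the coarser place, 10^3.
Result: 3.1 × 10^4 g.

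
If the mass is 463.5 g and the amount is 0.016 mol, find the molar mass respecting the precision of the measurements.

2.9 × 10^4 g/mol

molar mass = 463.5 g ÷ 0.016 mol = 28968.75 g/mol.
463.5 has 4 significant figures; 0.016 has 2.
Division/multiplication keeps the fewest: 2 significant figures.
Rounded: 2.9 × 10^4 g/mol.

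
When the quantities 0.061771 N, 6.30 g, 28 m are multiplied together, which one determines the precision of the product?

28 m

0.061771 N → 5 s.f.; 6.30 g → 3 s.f.; 28 m → 2 s.f.
The fewest is 2 significant figures, from 28 m.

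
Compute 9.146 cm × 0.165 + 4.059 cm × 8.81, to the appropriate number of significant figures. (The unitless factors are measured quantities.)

37.3 cm

9.146 × 0.165 = 1.50909 → 1.51 cm (3 s.f., last digit at the 10^-2 place).
4.059 × 8.81 = 35.75979 → 35.8 cm (3 s.f., last digit at the 10^-1 place).
Sum: 37.26888 cm; keep the coarser place, 10^-1.
Result: 37.3 cm.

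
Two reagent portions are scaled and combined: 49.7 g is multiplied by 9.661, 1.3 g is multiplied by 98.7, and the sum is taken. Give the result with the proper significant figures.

49.7 × 9.661 = 480.1517 → 4.80 × 10^2 g (3 s.f., last digit at the 10^0 place).
1.3 × 98.7 = 128.31 → 1.3 × 10^2 g (2 s.f., last digit at the 10^1 place).
Sum: 608.4617 g; keep the coarser place, 10^1.
Result: 6.1 × 10^2 g.

6.1 × 10^2 g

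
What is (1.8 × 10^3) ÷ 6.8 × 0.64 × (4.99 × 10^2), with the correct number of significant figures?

(1.8 × 10^3) ÷ 6.8 × 0.64 × (4.99 × 10^2) = 84536.4705882…
Multiplication/division keeps the fewest significant figures: 1.8 × 10^3 → 2 s.f., 6.8 → 2 s.f., 0.64 → 2 s.f., 4.99 × 10^2 → 3 s.f.; limit is 2.
Rounded to 2 significant figures: 8.5 × 10^4.

8.5 × 10^4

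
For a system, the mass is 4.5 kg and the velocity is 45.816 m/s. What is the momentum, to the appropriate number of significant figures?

2.1 × 10² kg·m/s

momentum = 4.5 kg × 45.816 m/s = 206.172 kg·m/s.
4.5 has 2 significant figures; 45.816 has 5.
Division/multiplication keeps the fewest: 2 significant figures.
Rounded: 2.1 × 10² kg·m/s.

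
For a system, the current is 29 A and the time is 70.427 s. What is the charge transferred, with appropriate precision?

2.0 × 10³ C

charge transferred = 29 A × 70.427 s = 2042.383 C.
29 has 2 significant figures; 70.427 has 5.
Division/multiplication keeps the fewest: 2 significant figures.
Rounded: 2.0 × 10³ C.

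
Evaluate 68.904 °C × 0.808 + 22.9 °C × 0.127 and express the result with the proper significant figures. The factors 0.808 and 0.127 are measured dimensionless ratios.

58.6 °C

68.904 × 0.808 = 55.674432 → 55.7 °C (3 s.f., last digit at the 10^-1 place).
22.9 × 0.127 = 2.9083 → 2.91 °C (3 s.f., last digit at the 10^-2 place).
Sum: 58.582732 °C; keep the coarser place, 10^-1.
Result: 58.6 °C.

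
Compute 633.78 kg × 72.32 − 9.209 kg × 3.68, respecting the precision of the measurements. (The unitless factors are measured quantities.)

633.78 × 72.32 = 45834.9696 → 4.583 × 10⁴ kg (4 s.f., last digit at the 10^1 place).
9.209 × 3.68 = 33.88912 → 33.9 kg (3 s.f., last digit at the 10^-1 place).
Difference: 45801.08048 kg; keep the coarser place, 10^1.
Result: 4.580 × 10⁴ kg.

4.580 × 10⁴ kg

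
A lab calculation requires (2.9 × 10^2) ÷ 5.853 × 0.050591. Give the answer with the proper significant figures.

2.5

(2.9 × 10^2) ÷ 5.853 × 0.050591 = 2.50664445583…
Multiplication/division keeps the fewest significant figures: 2.9 × 10^2 → 2 s.f., 5.853 → 4 s.f., 0.050591 → 5 s.f.; limit is 2.
Rounded to 2 significant figures: 2.5.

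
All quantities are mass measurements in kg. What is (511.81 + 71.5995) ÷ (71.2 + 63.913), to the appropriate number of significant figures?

511.81 + 71.5995 = 583.4095, limited to 2 d.p. → 5 s.f.; 71.2 + 63.913 = 135.113, limited to 1 d.p. → 4 s.f.
Carrying full precision, 583.4095 ÷ 135.113 = 4.31793757818…; keep min(5, 4) = 4 s.f.
Rounded to 4 significant figures: 4.318.

4.318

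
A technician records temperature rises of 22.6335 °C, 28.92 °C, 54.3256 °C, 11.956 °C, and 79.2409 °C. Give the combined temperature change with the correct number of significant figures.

197.08 °C

22.6335 °C + 28.92 °C + 54.3256 °C + 11.956 °C + 79.2409 °C = 197.0760 °C.
Addition/subtraction keeps the fewest decimal places: 22.6335 → 4 decimal places, 28.92 → 2 decimal places, 54.3256 → 4 decimal places, 11.956 → 3 decimal places, 79.2409 → 4 decimal places; limit is 2.
Rounded to 2 decimal places: 197.08 °C.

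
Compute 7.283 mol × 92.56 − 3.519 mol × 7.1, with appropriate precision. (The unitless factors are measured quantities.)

649 mol

7.283 × 92.56 = 674.11448 → 674.1 mol (4 s.f., last digit at the 10^-1 place).
3.519 × 7.1 = 24.9849 → 25 mol (2 s.f., last digit at the 10^0 place).
Difference: 649.12958 mol; keep the coarser place, 10^0.
Result: 649 mol.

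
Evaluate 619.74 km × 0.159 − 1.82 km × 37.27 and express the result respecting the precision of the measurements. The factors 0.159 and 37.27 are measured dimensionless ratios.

619.74 × 0.159 = 98.53866 → 98.5 km (3 s.f., last digit at the 10^-1 place).
1.82 × 37.27 = 67.8314 → 67.8 km (3 s.f., last digit at the 10^-1 place).
Difference: 30.70726 km; keep the coarser place, 10^-1.
Result: 30.7 km.

30.7 km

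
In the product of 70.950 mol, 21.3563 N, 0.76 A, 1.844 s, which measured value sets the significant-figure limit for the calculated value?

0.76 A

70.950 mol → 5 s.f.; 21.3563 N → 6 s.f.; 0.76 A → 2 s.f.; 1.844 s → 4 s.f.
The fewest is 2 significant figures, from 0.76 A.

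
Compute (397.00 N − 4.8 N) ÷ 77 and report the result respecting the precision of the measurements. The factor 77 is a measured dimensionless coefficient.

397.00 N − 4.8 N = 392.20 N; the difference is limited to 1 decimal place (4 s.f.).
Carrying full precision, 392.20 ÷ 77 = 5.09350649351… N; 77 has 2 s.f., so the result keeps min(4, 2) = 2 s.f.
Rounded to 2 significant figures: 5.1 N.

5.1 N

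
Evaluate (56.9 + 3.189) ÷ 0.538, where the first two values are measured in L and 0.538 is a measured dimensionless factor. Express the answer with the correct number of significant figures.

112 L

56.9 L + 3.189 L = 60.089 L; the sum is limited to 1 decimal place (3 s.f.).
Carrying full precision, 60.089 ÷ 0.538 = 111.689591078… L; 0.538 has 3 s.f., so the result keeps min(3, 3) = 3 s.f.
Rounded to 3 significant figures: 112 L.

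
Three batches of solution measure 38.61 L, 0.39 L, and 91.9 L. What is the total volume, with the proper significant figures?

38.61 L + 0.39 L + 91.9 L = 130.90 L.
Addition/subtraction keeps the fewest decimal places: 38.61 → 2 decimal places, 0.39 → 2 decimal places, 91.9 → 1 decimal place; limit is 1.
Rounded to 1 decimal place: 130.9 L.

130.9 L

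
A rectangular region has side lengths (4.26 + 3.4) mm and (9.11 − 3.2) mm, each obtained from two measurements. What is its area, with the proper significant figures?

45 mm²

4.26 + 3.4 = 7.66, limited to 1 d.p. → 2 s.f.; 9.11 − 3.2 = 5.91, limited to 1 d.p. → 2 s.f.
Carrying full precision, 7.66 × 5.91 = 45.2706; keep min(2, 2) = 2 s.f.
Rounded to 2 significant figures: 45 mm².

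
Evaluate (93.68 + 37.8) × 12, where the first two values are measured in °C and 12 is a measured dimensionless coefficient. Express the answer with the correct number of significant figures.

1.6 × 10³ °C

93.68 °C + 37.8 °C = 131.48 °C; the sum is limited to 1 decimal place (4 s.f.).
Carrying full precision, 131.48 × 12 = 1577.76 °C; 12 has 2 s.f., so the result keeps min(4, 2) = 2 s.f.
Rounded to 2 significant figures: 1.6 × 10³ °C.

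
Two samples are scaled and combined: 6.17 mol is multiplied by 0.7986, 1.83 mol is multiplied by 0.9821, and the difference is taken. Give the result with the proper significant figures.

6.17 × 0.7986 = 4.927362 → 4.93 mol (3 s.f., last digit at the 10^-2 place).
1.83 × 0.9821 = 1.797243 → 1.80 mol (3 s.f., last digit at the 10^-2 place).
Difference: 3.130119 mol; keep the coarser place, 10^-2.
Result: 3.13 mol.

3.13 mol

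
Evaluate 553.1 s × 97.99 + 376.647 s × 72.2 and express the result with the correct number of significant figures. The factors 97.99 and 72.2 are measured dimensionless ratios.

553.1 × 97.99 = 54198.269 → 5.420 × 10⁴ s (4 s.f., last digit at the 10^1 place).
376.647 × 72.2 = 27193.9134 → 2.72 × 10⁴ s (3 s.f., last digit at the 10^2 place).
Sum: 81392.1824 s; keep the coarser place, 10^2.
Result: 8.14 × 10⁴ s.

8.14 × 10⁴ s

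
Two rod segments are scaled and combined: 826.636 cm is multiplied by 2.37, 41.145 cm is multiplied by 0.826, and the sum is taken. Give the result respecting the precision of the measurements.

826.636 × 2.37 = 1959.12732 → 1.96 × 10³ cm (3 s.f., last digit at the 10^1 place).
41.145 × 0.826 = 33.98577 → 34.0 cm (3 s.f., last digit at the 10^-1 place).
Sum: 1993.11309 cm; keep the coarser place, 10^1.
Result: 1.99 × 10³ cm.

1.99 × 10³ cm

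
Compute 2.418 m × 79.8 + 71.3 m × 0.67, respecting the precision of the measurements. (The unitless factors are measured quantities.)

241 m

2.418 × 79.8 = 192.9564 → 1.93 × 10^2 m (3 s.f., last digit at the 10^0 place).
71.3 × 0.67 = 47.771 → 48 m (2 s.f., last digit at the 10^0 place).
Sum: 240.7274 m; keep the coarser place, 10^0.
Result: 241 m.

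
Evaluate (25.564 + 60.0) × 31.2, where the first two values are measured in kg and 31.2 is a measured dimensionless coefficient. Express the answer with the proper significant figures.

2.67 × 10³ kg

25.564 kg + 60.0 kg = 85.564 kg; the sum is limited to 1 decimal place (3 s.f.).
Carrying full precision, 85.564 × 31.2 = 2669.5968 kg; 31.2 has 3 s.f., so the result keeps min(3, 3) = 3 s.f.
Rounded to 3 significant figures: 2.67 × 10³ kg.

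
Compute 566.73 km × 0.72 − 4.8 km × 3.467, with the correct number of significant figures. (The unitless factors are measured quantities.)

3.9 × 10² km

566.73 × 0.72 = 408.0456 → 4.1 × 10² km (2 s.f., last digit at the 10^1 place).
4.8 × 3.467 = 16.6416 → 17 km (2 s.f., last digit at the 10^0 place).
Difference: 391.404 km; keep the coarser place, 10^1.
Result: 3.9 × 10² km.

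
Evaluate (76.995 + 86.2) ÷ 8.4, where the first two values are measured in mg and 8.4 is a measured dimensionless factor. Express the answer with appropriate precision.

19 mg

76.995 mg + 86.2 mg = 163.195 mg; the sum is limited to 1 decimal place (4 s.f.).
Carrying full precision, 163.195 ÷ 8.4 = 19.4279761905… mg; 8.4 has 2 s.f., so the result keeps min(4, 2) = 2 s.f.
Rounded to 2 significant figures: 19 mg.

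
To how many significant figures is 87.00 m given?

87.00: trailing zeros after a decimal point are significant.

4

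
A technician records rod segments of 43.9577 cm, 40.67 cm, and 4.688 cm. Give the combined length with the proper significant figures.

43.9577 cm + 40.67 cm + 4.688 cm = 89.3157 cm.
Addition/subtraction keeps the fewest decimal places: 43.9577 → 4 decimal places, 40.67 → 2 decimal places, 4.688 → 3 decimal places; limit is 2.
Rounded to 2 decimal places: 89.32 cm.

89.32 cm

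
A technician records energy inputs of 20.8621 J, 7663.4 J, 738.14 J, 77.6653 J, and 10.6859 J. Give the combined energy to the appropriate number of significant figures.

20.8621 J + 7663.4 J + 738.14 J + 77.6653 J + 10.6859 J = 8510.7533 J.
Addition/subtraction keeps the fewest decimal places: 20.8621 → 4 decimal places, 7663.4 → 1 decimal place, 738.14 → 2 decimal places, 77.6653 → 4 decimal places, 10.6859 → 4 decimal places; limit is 1.
Rounded to 1 decimal place: 8510.8 J.

8510.8 J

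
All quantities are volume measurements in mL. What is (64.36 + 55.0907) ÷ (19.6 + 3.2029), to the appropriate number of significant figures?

5.24

64.36 + 55.0907 = 119.4507, limited to 2 d.p. → 5 s.f.; 19.6 + 3.2029 = 22.8029, limited to 1 d.p. → 3 s.f.
Carrying full precision, 119.4507 ÷ 22.8029 = 5.23839950182…; keep min(5, 3) = 3 s.f.
Rounded to 3 significant figures: 5.24.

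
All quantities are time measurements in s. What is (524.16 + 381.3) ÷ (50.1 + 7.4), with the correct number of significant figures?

524.16 + 381.3 = 905.46, limited to 1 d.p. → 4 s.f.; 50.1 + 7.4 = 57.5, limited to 1 d.p. → 3 s.f.
Carrying full precision, 905.46 ÷ 57.5 = 15.7471304348…; keep min(4, 3) = 3 s.f.
Rounded to 3 significant figures: 15.7.

15.7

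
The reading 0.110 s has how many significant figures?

0.110: leading zeros are not significant; trailing zeros after a decimal point are significant.

3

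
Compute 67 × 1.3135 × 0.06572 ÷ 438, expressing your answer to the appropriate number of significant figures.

67 × 1.3135 × 0.06572 ÷ 438 = 0.0132046934703…
Multiplication/division keeps the fewest significant figures: 67 → 2 s.f., 1.3135 → 5 s.f., 0.06572 → 4 s.f., 438 → 3 s.f.; limit is 2.
Rounded to 2 significant figures: 0.013.

0.013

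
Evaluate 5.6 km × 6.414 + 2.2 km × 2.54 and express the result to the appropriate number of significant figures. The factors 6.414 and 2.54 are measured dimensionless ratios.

5.6 × 6.414 = 35.9184 → 36 km (2 s.f., last digit at the 10^0 place).
2.2 × 2.54 = 5.588 → 5.6 km (2 s.f., last digit at the 10^-1 place).
Sum: 41.5064 km; keep the coarser place, 10^0.
Result: 42 km.

42 km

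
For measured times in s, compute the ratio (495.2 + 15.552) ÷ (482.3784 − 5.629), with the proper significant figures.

495.2 + 15.552 = 510.752, limited to 1 d.p. → 4 s.f.; 482.3784 − 5.629 = 476.7494, limited to 3 d.p. → 6 s.f.
Carrying full precision, 510.752 ÷ 476.7494 = 1.07132174681…; keep min(4, 6) = 4 s.f.
Rounded to 4 significant figures: 1.071.

1.071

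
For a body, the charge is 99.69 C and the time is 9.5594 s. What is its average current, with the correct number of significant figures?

10.43 A

average current = 99.69 C ÷ 9.5594 s = 10.4284787748… A.
99.69 has 4 significant figures; 9.5594 has 5.
Division/multiplication keeps the fewest: 4 significant figures.
Rounded: 10.43 A.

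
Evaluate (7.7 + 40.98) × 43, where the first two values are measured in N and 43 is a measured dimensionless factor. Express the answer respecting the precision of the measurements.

2.1 × 10³ N

7.7 N + 40.98 N = 48.68 N; the sum is limited to 1 decimal place (3 s.f.).
Carrying full precision, 48.68 × 43 = 2093.24 N; 43 has 2 s.f., so the result keeps min(3, 2) = 2 s.f.
Rounded to 2 significant figures: 2.1 × 10³ N.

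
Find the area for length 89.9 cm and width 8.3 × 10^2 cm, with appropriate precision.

7.5 × 10^4 cm²

area = 89.9 cm × 8.3 × 10^2 cm = 74617 cm².
89.9 has 3 significant figures; 8.3 × 10^2 has 2.
Division/multiplication keeps the fewest: 2 significant figures.
Rounded: 7.5 × 10^4 cm².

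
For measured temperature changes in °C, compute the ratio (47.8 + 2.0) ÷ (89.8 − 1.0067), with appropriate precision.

0.561

47.8 + 2.0 = 49.8, limited to 1 d.p. → 3 s.f.; 89.8 − 1.0067 = 88.7933, limited to 1 d.p. → 3 s.f.
Carrying full precision, 49.8 ÷ 88.7933 = 0.560853127432…; keep min(3, 3) = 3 s.f.
Rounded to 3 significant figures: 0.561.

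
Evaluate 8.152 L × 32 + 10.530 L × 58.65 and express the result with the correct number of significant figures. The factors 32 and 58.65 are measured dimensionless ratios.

8.8 × 10^2 L

8.152 × 32 = 260.864 → 2.6 × 10^2 L (2 s.f., last digit at the 10^1 place).
10.530 × 58.65 = 617.5845 → 617.6 L (4 s.f., last digit at the 10^-1 place).
Sum: 878.4485 L; keep the coarser place, 10^1.
Result: 8.8 × 10^2 L.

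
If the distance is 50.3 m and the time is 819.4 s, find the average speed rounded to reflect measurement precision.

average speed = 50.3 m ÷ 819.4 s = 0.0613863802783… m/s.
50.3 has 3 significant figures; 819.4 has 4.
Division/multiplication keeps the fewest: 3 significant figures.
Rounded: 0.0614 m/s.

0.0614 m/s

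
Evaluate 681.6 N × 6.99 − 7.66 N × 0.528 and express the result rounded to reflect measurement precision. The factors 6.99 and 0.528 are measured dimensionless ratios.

4.76 × 10^3 N

681.6 × 6.99 = 4764.384 → 4.76 × 10^3 N (3 s.f., last digit at the 10^1 place).
7.66 × 0.528 = 4.04448 → 4.04 N (3 s.f., last digit at the 10^-2 place).
Difference: 4760.33952 N; keep the coarser place, 10^1.
Result: 4.76 × 10^3 N.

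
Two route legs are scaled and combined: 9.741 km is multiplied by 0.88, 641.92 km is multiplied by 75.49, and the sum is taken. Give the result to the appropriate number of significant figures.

4.847 × 10^4 km

9.741 × 0.88 = 8.57208 → 8.6 km (2 s.f., last digit at the 10^-1 place).
641.92 × 75.49 = 48458.5408 → 4.846 × 10^4 km (4 s.f., last digit at the 10^1 place).
Sum: 48467.11288 km; keep the coarser place, 10^1.
Result: 4.847 × 10^4 km.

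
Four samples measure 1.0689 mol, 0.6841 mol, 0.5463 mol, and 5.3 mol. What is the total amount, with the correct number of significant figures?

1.0689 mol + 0.6841 mol + 0.5463 mol + 5.3 mol = 7.5993 mol.
Addition/subtraction keeps the fewest decimal places: 1.0689 → 4 decimal places, 0.6841 → 4 decimal places, 0.5463 → 4 decimal places, 5.3 → 1 decimal place; limit is 1.
Rounded to 1 decimal place: 7.6 mol.

7.6 mol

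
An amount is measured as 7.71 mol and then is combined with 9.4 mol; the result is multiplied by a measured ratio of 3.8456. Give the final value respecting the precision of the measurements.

7.71 mol + 9.4 mol = 17.11 mol; the sum is limited to 1 decimal place (3 s.f.).
Carrying full precision, 17.11 × 3.8456 = 65.798216 mol; 3.8456 has 5 s.f., so the result keeps min(3, 5) = 3 s.f.
Rounded to 3 significant figures: 65.8 mol.

65.8 mol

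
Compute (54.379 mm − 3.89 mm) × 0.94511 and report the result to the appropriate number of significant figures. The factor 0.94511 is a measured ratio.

54.379 mm − 3.89 mm = 50.489 mm; the difference is limited to 2 decimal places (4 s.f.).
Carrying full precision, 50.489 × 0.94511 = 47.71765879 mm; 0.94511 has 5 s.f., so the result keeps min(4, 5) = 4 s.f.
Rounded to 4 significant figures: 47.72 mm.

47.72 mm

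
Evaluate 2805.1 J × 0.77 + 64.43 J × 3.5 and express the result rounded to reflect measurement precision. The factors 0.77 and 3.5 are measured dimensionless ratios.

2805.1 × 0.77 = 2159.927 → 2.2 × 10³ J (2 s.f., last digit at the 10^2 place).
64.43 × 3.5 = 225.505 → 2.3 × 10² J (2 s.f., last digit at the 10^1 place).
Sum: 2385.432 J; keep the coarser place, 10^2.
Result: 2.4 × 10³ J.

2.4 × 10³ J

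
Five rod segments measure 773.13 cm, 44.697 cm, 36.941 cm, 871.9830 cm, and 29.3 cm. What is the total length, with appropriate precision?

773.13 cm + 44.697 cm + 36.941 cm + 871.9830 cm + 29.3 cm = 1756.0510 cm.
Addition/subtraction keeps the fewest decimal places: 773.13 → 2 decimal places, 44.697 → 3 decimal places, 36.941 → 3 decimal places, 871.9830 → 4 decimal places, 29.3 → 1 decimal place; limit is 1.
Rounded to 1 decimal place: 1756.1 cm.

1756.1 cm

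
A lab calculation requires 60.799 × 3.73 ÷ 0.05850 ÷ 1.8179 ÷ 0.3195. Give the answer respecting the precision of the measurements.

6.67 × 10³

60.799 × 3.73 ÷ 0.05850 ÷ 1.8179 ÷ 0.3195 = 6674.34343272…
Multiplication/division keeps the fewest significant figures: 60.799 → 5 s.f., 3.73 → 3 s.f., 0.05850 → 4 s.f., 1.8179 → 5 s.f., 0.3195 → 4 s.f.; limit is 3.
Rounded to 3 significant figures: 6.67 × 10³.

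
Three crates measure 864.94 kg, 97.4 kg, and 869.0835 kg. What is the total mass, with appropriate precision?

1.8314 × 10³ kg

864.94 kg + 97.4 kg + 869.0835 kg = 1831.4235 kg.
Addition/subtraction keeps the fewest decimal places: 864.94 → 2 decimal places, 97.4 → 1 decimal place, 869.0835 → 4 decimal places; limit is 1.
Rounded to 1 decimal place: 1.8314 × 10³ kg.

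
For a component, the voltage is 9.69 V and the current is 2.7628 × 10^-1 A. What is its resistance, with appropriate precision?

resistance = 9.69 V ÷ 2.7628 × 10^-1 A = 35.0731142319… Ω.
9.69 has 3 significant figures; 2.7628 × 10^-1 has 5.
Division/multiplication keeps the fewest: 3 significant figures.
Rounded: 35.1 Ω.

35.1 Ω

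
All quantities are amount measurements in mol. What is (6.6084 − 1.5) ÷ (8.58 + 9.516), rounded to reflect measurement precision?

0.28

6.6084 − 1.5 = 5.1084, limited to 1 d.p. → 2 s.f.; 8.58 + 9.516 = 18.096, limited to 2 d.p. → 4 s.f.
Carrying full precision, 5.1084 ÷ 18.096 = 0.282294429708…; keep min(2, 4) = 2 s.f.
Rounded to 2 significant figures: 0.28.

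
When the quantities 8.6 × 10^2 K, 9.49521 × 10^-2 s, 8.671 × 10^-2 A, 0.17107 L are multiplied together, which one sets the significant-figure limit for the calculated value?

8.6 × 10^2 K → 2 s.f.; 9.49521 × 10^-2 s → 6 s.f.; 8.671 × 10^-2 A → 4 s.f.; 0.17107 L → 5 s.f.
The fewest is 2 significant figures, from 8.6 × 10^2 K.

8.6 × 10^2 K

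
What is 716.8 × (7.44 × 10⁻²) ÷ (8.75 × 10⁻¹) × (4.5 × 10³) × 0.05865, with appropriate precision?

716.8 × (7.44 × 10⁻²) ÷ (8.75 × 10⁻¹) × (4.5 × 10³) × 0.05865 = 16085.827584
Multiplication/division keeps the fewest significant figures: 716.8 → 4 s.f., 7.44 × 10⁻² → 3 s.f., 8.75 × 10⁻¹ → 3 s.f., 4.5 × 10³ → 2 s.f., 0.05865 → 4 s.f.; limit is 2.
Rounded to 2 significant figures: 1.6 × 10⁴.

1.6 × 10⁴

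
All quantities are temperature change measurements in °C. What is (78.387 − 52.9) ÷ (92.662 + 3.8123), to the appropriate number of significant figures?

0.264

78.387 − 52.9 = 25.487, limited to 1 d.p. → 3 s.f.; 92.662 + 3.8123 = 96.4743, limited to 3 d.p. → 5 s.f.
Carrying full precision, 25.487 ÷ 96.4743 = 0.264184347541…; keep min(3, 5) = 3 s.f.
Rounded to 3 significant figures: 0.264.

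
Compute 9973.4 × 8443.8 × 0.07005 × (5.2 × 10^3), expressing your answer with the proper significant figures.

3.1 × 10^10

9973.4 × 8443.8 × 0.07005 × (5.2 × 10^3) = 3.06755712336 × 10^10…
Multiplication/division keeps the fewest significant figures: 9973.4 → 5 s.f., 8443.8 → 5 s.f., 0.07005 → 4 s.f., 5.2 × 10^3 → 2 s.f.; limit is 2.
Rounded to 2 significant figures: 3.1 × 10^10.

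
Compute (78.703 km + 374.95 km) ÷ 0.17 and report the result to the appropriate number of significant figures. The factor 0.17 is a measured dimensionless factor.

78.703 km + 374.95 km = 453.653 km; the sum is limited to 2 decimal places (5 s.f.).
Carrying full precision, 453.653 ÷ 0.17 = 2668.54705882… km; 0.17 has 2 s.f., so the result keeps min(5, 2) = 2 s.f.
Rounded to 2 significant figures: 2.7 × 10^3 km.

2.7 × 10^3 km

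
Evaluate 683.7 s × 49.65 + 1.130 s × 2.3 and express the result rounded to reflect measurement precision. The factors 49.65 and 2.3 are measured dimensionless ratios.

3.395 × 10⁴ s

683.7 × 49.65 = 33945.705 → 3.395 × 10⁴ s (4 s.f., last digit at the 10^1 place).
1.130 × 2.3 = 2.599 → 2.6 s (2 s.f., last digit at the 10^-1 place).
Sum: 33948.304 s; keep the coarser place, 10^1.
Result: 3.395 × 10⁴ s.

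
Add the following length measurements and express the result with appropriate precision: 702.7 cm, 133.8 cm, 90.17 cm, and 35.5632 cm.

702.7 cm + 133.8 cm + 90.17 cm + 35.5632 cm = 962.2332 cm.
Addition/subtraction keeps the fewest decimal places: 702.7 → 1 decimal place, 133.8 → 1 decimal place, 90.17 → 2 decimal places, 35.5632 → 4 decimal places; limit is 1.
Rounded to 1 decimal place: 9.622 × 10² cm.

9.622 × 10² cm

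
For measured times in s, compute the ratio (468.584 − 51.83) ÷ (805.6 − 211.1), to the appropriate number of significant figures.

0.7010

468.584 − 51.83 = 416.754, limited to 2 d.p. → 5 s.f.; 805.6 − 211.1 = 594.5, limited to 1 d.p. → 4 s.f.
Carrying full precision, 416.754 ÷ 594.5 = 0.701015979815…; keep min(5, 4) = 4 s.f.
Rounded to 4 significant figures: 0.7010.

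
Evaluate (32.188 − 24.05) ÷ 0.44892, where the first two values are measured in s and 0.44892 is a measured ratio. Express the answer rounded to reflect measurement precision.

18.1 s

32.188 s − 24.05 s = 8.138 s; the difference is limited to 2 decimal places (3 s.f.).
Carrying full precision, 8.138 ÷ 0.44892 = 18.1279515281… s; 0.44892 has 5 s.f., so the result keeps min(3, 5) = 3 s.f.
Rounded to 3 significant figures: 18.1 s.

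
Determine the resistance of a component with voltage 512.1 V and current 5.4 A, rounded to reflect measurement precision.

95 Ω

resistance = 512.1 V ÷ 5.4 A = 94.8333333333… Ω.
512.1 has 4 significant figures; 5.4 has 2.
Division/multiplication keeps the fewest: 2 significant figures.
Rounded: 95 Ω.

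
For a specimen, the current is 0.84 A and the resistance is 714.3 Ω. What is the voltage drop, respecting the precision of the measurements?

voltage drop = 0.84 A × 714.3 Ω = 600.012 V.
0.84 has 2 significant figures; 714.3 has 4.
Division/multiplication keeps the fewest: 2 significant figures.
Rounded: 6.0 × 10² V.

6.0 × 10² V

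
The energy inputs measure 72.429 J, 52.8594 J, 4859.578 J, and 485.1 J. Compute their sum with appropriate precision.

72.429 J + 52.8594 J + 4859.578 J + 485.1 J = 5469.9664 J.
Addition/subtraction keeps the fewest decimal places: 72.429 → 3 decimal places, 52.8594 → 4 decimal places, 4859.578 → 3 decimal places, 485.1 → 1 decimal place; limit is 1.
Rounded to 1 decimal place: 5470.0 J.

5470.0 J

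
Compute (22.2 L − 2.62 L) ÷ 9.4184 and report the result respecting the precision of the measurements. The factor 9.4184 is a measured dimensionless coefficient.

2.08 L

22.2 L − 2.62 L = 19.58 L; the difference is limited to 1 decimal place (3 s.f.).
Carrying full precision, 19.58 ÷ 9.4184 = 2.07890936889… L; 9.4184 has 5 s.f., so the result keeps min(3, 5) = 3 s.f.
Rounded to 3 significant figures: 2.08 L.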